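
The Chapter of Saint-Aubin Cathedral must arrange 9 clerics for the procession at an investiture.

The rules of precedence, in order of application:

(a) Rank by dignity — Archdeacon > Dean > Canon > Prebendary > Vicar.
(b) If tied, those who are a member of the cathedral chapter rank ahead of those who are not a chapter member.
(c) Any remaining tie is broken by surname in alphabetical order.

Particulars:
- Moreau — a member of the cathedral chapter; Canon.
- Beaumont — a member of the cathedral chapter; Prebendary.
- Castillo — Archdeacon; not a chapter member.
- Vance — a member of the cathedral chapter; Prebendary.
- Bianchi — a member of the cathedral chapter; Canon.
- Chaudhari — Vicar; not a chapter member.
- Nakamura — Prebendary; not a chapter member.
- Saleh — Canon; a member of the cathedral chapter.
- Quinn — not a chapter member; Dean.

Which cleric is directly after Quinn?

By dignity: Castillo (Archdeacon); then Quinn (Dean); then Bianchi, Moreau and Saleh (Canon); then Beaumont, Vance and Nakamura (Prebendary); then Chaudhari (Vicar).
Bianchi, Moreau and Saleh are each a member of the cathedral chapter, so the next rule applies.
Among Bianchi, Moreau and Saleh, alphabetically by surname: Bianchi before Moreau before Saleh.
Among Beaumont, Vance and Nakamura, a member of the cathedral chapter before not a chapter member: Beaumont and Vance (a member of the cathedral chapter) before Nakamura (not a chapter member).
Among Beaumont and Vance, alphabetically by surname: Beaumont before Vance.
Order: Castillo, Quinn, Bianchi, Moreau, Saleh, Beaumont, Vance, Nakamura, Chaudhari.

Bianchi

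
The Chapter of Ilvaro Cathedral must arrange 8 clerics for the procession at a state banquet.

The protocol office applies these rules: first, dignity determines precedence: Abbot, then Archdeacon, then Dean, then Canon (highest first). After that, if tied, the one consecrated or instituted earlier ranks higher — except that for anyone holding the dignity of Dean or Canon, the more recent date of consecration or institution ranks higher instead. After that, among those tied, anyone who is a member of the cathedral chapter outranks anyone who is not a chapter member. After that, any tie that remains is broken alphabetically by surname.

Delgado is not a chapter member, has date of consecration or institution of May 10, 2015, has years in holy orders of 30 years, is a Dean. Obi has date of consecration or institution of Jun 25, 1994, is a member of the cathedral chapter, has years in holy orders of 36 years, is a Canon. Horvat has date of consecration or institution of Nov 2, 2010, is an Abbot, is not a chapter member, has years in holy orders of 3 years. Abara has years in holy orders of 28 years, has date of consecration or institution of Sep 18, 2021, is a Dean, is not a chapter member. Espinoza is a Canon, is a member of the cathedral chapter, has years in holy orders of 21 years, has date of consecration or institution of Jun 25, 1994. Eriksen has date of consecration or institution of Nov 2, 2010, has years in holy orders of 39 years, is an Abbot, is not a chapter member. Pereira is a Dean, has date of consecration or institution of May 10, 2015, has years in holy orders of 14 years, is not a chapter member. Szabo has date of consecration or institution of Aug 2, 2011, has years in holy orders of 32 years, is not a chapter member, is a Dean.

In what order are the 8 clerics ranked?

By dignity: Eriksen and Horvat (Abbot); then Abara, Delgado, Pereira and Szabo (Dean); then Espinoza and Obi (Canon).
Eriksen and Horvat both have date of consecration or institution Nov 2, 2010, so the next rule applies.
Eriksen and Horvat are each not a chapter member, so the next rule applies.
Among Eriksen and Horvat, alphabetically by surname: Eriksen before Horvat.
Among Abara, Delgado, Pereira and Szabo, by date of consecration or institution (later first) (reversed rule for this group): Abara (Sep 18, 2021) before Delgado and Pereira (May 10, 2015) before Szabo (Aug 2, 2011).
Delgado and Pereira are each not a chapter member, so the next rule applies.
Among Delgado and Pereira, alphabetically by surname: Delgado before Pereira.
Espinoza and Obi both have date of consecration or institution Jun 25, 1994, so the next rule applies.
Espinoza and Obi are each a member of the cathedral chapter, so the next rule applies.
Among Espinoza and Obi, alphabetically by surname: Espinoza before Obi.
Full order: Eriksen, Horvat, Abara, Delgado, Pereira, Szabo, Espinoza, Obi.

Eriksen, Horvat, Abara, Delgado, Pereira, Szabo, Espinoza, Obi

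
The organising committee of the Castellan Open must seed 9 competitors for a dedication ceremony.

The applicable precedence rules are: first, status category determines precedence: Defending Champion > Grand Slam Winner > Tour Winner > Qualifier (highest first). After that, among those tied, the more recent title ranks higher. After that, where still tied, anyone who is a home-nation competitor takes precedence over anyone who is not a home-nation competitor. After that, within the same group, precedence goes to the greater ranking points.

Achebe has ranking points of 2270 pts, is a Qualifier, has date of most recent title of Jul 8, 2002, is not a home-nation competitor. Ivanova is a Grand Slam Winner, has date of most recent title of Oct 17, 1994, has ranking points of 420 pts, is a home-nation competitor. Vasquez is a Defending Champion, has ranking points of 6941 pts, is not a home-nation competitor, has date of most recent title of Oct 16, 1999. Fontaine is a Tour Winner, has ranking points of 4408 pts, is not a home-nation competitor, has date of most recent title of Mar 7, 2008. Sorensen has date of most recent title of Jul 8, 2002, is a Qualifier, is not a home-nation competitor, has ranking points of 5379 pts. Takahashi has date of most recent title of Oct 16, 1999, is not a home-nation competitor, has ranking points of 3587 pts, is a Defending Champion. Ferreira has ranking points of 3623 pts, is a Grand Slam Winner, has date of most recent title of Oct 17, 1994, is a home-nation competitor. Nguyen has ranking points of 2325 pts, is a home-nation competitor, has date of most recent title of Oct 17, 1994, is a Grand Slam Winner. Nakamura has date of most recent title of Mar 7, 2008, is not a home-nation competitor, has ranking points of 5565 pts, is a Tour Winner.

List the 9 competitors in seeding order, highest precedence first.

Vasquez, Takahashi, Ferreira, Nguyen, Ivanova, Nakamura, Fontaine, Sorensen, Achebe

By status category: Vasquez and Takahashi (Defending Champion); then Ferreira, Nguyen and Ivanova (Grand Slam Winner); then Nakamura and Fontaine (Tour Winner); then Sorensen and Achebe (Qualifier).
Vasquez and Takahashi both have date of most recent title Oct 16, 1999, so the next rule applies.
Vasquez and Takahashi are each not a home-nation competitor, so the next rule applies.
Among Vasquez and Takahashi, by ranking points (higher first): Vasquez (6941 pts) before Takahashi (3587 pts).
Ferreira, Nguyen and Ivanova all have date of most recent title Oct 17, 1994, so the next rule applies.
Ferreira, Nguyen and Ivanova are each a home-nation competitor, so the next rule applies.
Among Ferreira, Nguyen and Ivanova, by ranking points (higher first): Ferreira (3623 pts) before Nguyen (2325 pts) before Ivanova (420 pts).
Nakamura and Fontaine both have date of most recent title Mar 7, 2008, so the next rule applies.
Nakamura and Fontaine are each not a home-nation competitor, so the next rule applies.
Among Nakamura and Fontaine, by ranking points (higher first): Nakamura (5565 pts) before Fontaine (4408 pts).
Sorensen and Achebe both have date of most recent title Jul 8, 2002, so the next rule applies.
Sorensen and Achebe are each not a home-nation competitor, so the next rule applies.
Among Sorensen and Achebe, by ranking points (higher first): Sorensen (5379 pts) before Achebe (2270 pts).
Full order: Vasquez, Takahashi, Ferreira, Nguyen, Ivanova, Nakamura, Fontaine, Sorensen, Achebe.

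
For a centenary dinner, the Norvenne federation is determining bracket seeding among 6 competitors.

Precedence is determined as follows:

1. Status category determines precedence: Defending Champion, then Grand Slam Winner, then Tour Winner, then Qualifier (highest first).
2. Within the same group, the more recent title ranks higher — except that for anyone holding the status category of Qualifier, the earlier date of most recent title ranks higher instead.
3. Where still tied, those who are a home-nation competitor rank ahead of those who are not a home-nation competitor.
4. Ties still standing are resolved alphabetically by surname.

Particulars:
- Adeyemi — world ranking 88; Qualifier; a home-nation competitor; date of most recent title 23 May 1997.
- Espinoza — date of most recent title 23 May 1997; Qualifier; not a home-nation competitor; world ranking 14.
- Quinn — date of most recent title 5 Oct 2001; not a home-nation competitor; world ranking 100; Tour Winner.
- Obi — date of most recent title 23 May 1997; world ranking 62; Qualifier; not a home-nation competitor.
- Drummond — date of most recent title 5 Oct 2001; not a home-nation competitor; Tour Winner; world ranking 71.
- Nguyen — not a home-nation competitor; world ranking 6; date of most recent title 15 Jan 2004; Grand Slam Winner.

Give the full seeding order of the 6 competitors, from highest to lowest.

Nguyen, Drummond, Quinn, Adeyemi, Espinoza, Obi

By status category: Nguyen (Grand Slam Winner); then Drummond and Quinn (Tour Winner); then Adeyemi, Espinoza and Obi (Qualifier).
Drummond and Quinn both have date of most recent title 5 Oct 2001, so the next rule applies.
Drummond and Quinn are each not a home-nation competitor, so the next rule applies.
Among Drummond and Quinn, alphabetically by surname: Drummond before Quinn.
Adeyemi, Espinoza and Obi all have date of most recent title 23 May 1997, so the next rule applies.
Among Adeyemi, Espinoza and Obi, a home-nation competitor before not a home-nation competitor: Adeyemi (a home-nation competitor) before Espinoza and Obi (not a home-nation competitor).
Among Espinoza and Obi, alphabetically by surname: Espinoza before Obi.
Full order: Nguyen, Drummond, Quinn, Adeyemi, Espinoza, Obi.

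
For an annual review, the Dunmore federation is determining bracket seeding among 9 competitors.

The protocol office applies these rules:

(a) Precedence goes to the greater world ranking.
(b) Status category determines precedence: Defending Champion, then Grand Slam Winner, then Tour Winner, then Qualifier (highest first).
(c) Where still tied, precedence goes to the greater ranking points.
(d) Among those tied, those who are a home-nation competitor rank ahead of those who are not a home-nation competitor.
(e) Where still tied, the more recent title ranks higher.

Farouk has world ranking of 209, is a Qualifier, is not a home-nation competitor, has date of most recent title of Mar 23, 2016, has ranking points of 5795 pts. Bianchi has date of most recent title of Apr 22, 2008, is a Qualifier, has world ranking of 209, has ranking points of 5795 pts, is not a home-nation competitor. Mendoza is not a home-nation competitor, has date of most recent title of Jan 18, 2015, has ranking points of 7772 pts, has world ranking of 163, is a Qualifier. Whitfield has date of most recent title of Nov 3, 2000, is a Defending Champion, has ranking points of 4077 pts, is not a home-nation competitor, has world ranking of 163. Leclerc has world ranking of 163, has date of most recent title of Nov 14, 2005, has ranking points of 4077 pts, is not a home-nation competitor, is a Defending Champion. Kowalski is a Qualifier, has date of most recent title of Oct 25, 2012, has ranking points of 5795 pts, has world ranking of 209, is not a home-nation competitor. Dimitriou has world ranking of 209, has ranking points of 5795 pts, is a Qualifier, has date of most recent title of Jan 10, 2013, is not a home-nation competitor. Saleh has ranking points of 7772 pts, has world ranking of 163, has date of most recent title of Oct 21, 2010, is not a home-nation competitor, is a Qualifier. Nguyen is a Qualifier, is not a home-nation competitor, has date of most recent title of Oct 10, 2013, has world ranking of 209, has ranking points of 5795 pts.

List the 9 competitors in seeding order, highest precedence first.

By world ranking (higher first): Farouk, Nguyen, Dimitriou, Kowalski and Bianchi (each 209); then Leclerc, Whitfield, Mendoza and Saleh (each 163).
Farouk, Nguyen, Dimitriou, Kowalski and Bianchi are each Qualifier, so the next rule applies.
Farouk, Nguyen, Dimitriou, Kowalski and Bianchi all have ranking points 5795 pts, so the next rule applies.
Farouk, Nguyen, Dimitriou, Kowalski and Bianchi are each not a home-nation competitor, so the next rule applies.
Among Farouk, Nguyen, Dimitriou, Kowalski and Bianchi, by date of most recent title (later first): Farouk (Mar 23, 2016) before Nguyen (Oct 10, 2013) before Dimitriou (Jan 10, 2013) before Kowalski (Oct 25, 2012) before Bianchi (Apr 22, 2008).
Among Leclerc, Whitfield, Mendoza and Saleh, by status category: Leclerc and Whitfield (Defending Champion) before Mendoza and Saleh (Qualifier).
Leclerc and Whitfield both have ranking points 4077 pts, so the next rule applies.
Leclerc and Whitfield are each not a home-nation competitor, so the next rule applies.
Among Leclerc and Whitfield, by date of most recent title (later first): Leclerc (Nov 14, 2005) before Whitfield (Nov 3, 2000).
Mendoza and Saleh both have ranking points 7772 pts, so the next rule applies.
Mendoza and Saleh are each not a home-nation competitor, so the next rule applies.
Among Mendoza and Saleh, by date of most recent title (later first): Mendoza (Jan 18, 2015) before Saleh (Oct 21, 2010).
Full order: Farouk, Nguyen, Dimitriou, Kowalski, Bianchi, Leclerc, Whitfield, Mendoza, Saleh.

Farouk, Nguyen, Dimitriou, Kowalski, Bianchi, Leclerc, Whitfield, Mendoza, Saleh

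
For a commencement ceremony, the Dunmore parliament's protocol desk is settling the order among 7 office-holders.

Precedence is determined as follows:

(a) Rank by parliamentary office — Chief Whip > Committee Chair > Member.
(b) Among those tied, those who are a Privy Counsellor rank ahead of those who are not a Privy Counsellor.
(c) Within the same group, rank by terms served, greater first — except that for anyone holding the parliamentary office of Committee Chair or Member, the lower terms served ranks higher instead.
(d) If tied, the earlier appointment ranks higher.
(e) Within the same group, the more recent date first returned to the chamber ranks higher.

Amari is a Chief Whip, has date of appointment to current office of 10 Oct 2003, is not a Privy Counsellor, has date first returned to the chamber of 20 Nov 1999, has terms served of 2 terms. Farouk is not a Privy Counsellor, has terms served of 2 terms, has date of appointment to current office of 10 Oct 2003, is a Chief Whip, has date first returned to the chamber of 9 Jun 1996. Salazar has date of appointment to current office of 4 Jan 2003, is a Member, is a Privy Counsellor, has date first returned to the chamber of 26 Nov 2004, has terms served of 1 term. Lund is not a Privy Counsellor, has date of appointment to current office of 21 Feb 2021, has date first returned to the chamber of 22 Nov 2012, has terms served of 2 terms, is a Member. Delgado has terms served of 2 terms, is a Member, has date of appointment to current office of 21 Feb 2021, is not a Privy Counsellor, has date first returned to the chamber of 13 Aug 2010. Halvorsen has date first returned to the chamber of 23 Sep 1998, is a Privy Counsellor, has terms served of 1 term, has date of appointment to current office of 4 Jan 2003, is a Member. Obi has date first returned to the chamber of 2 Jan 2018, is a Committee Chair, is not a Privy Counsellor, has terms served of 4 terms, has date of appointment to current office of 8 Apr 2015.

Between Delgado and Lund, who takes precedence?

By parliamentary office: Amari and Farouk (Chief Whip); then Obi (Committee Chair); then Salazar, Halvorsen, Lund and Delgado (Member).
Amari and Farouk are each not a Privy Counsellor, so the next rule applies.
Amari and Farouk both have terms served 2 terms, so the next rule applies.
Amari and Farouk both have date of appointment to current office 10 Oct 2003, so the next rule applies.
Among Amari and Farouk, by date first returned to the chamber (later first): Amari (20 Nov 1999) before Farouk (9 Jun 1996).
Among Salazar, Halvorsen, Lund and Delgado, a Privy Counsellor before not a Privy Counsellor: Salazar and Halvorsen (a Privy Counsellor) before Lund and Delgado (not a Privy Counsellor).
Salazar and Halvorsen both have terms served 1 term, so the next rule applies.
Salazar and Halvorsen both have date of appointment to current office 4 Jan 2003, so the next rule applies.
Among Salazar and Halvorsen, by date first returned to the chamber (later first): Salazar (26 Nov 2004) before Halvorsen (23 Sep 1998).
Lund and Delgado both have terms served 2 terms, so the next rule applies.
Lund and Delgado both have date of appointment to current office 21 Feb 2021, so the next rule applies.
Among Lund and Delgado, by date first returned to the chamber (later first): Lund (22 Nov 2012) before Delgado (13 Aug 2010).
So Lund takes precedence.

Lund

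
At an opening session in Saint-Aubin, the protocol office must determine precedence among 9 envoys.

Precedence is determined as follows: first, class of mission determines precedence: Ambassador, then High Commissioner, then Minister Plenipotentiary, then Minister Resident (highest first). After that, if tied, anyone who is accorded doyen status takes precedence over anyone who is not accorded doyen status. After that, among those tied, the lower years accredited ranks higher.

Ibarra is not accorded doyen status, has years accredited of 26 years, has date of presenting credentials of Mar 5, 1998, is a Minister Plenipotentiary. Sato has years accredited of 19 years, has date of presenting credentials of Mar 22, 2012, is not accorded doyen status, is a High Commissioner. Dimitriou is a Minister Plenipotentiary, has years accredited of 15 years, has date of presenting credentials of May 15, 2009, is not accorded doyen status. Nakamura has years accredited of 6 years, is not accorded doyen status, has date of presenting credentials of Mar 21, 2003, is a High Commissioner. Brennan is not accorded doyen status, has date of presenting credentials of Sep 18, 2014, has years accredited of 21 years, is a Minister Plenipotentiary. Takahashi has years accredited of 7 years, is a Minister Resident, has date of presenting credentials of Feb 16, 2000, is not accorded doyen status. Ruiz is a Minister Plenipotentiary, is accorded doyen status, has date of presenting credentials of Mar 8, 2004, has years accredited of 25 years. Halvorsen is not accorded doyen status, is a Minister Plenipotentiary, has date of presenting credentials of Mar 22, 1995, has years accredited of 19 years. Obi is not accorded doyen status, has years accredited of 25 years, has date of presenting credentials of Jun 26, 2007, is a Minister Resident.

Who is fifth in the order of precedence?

By class of mission: Nakamura and Sato (High Commissioner); then Ruiz, Dimitriou, Halvorsen, Brennan and Ibarra (Minister Plenipotentiary); then Takahashi and Obi (Minister Resident).
Nakamura and Sato are each not accorded doyen status, so the next rule applies.
Among Nakamura and Sato, by years accredited (lower first): Nakamura (6 years) before Sato (19 years).
Among Ruiz, Dimitriou, Halvorsen, Brennan and Ibarra, accorded doyen status before not accorded doyen status: Ruiz (accorded doyen status) before Dimitriou, Halvorsen, Brennan and Ibarra (not accorded doyen status).
Among Dimitriou, Halvorsen, Brennan and Ibarra, by years accredited (lower first): Dimitriou (15 years) before Halvorsen (19 years) before Brennan (21 years) before Ibarra (26 years).
Takahashi and Obi are each not accorded doyen status, so the next rule applies.
Among Takahashi and Obi, by years accredited (lower first): Takahashi (7 years) before Obi (25 years).
Order: Nakamura, Sato, Ruiz, Dimitriou, Halvorsen, Brennan, Ibarra, Takahashi, Obi.

Halvorsen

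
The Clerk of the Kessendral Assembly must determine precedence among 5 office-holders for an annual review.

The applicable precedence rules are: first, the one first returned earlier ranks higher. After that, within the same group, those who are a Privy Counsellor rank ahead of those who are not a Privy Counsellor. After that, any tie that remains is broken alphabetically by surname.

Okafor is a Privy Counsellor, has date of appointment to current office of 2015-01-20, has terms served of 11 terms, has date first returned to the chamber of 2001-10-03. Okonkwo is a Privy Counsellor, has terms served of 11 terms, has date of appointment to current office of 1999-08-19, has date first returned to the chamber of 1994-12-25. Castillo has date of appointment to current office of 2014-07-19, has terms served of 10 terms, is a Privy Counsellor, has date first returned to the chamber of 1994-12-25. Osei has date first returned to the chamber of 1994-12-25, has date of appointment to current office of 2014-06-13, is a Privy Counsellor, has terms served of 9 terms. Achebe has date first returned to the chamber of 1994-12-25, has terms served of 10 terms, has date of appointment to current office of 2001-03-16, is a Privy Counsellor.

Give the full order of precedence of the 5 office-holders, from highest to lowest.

Achebe, Castillo, Okonkwo, Osei, Okafor

By date first returned to the chamber (earlier first): Achebe, Castillo, Okonkwo and Osei (each 1994-12-25); then Okafor (2001-10-03).
Achebe, Castillo, Okonkwo and Osei are each a Privy Counsellor, so the next rule applies.
Among Achebe, Castillo, Okonkwo and Osei, alphabetically by surname: Achebe before Castillo before Okonkwo before Osei.
Full order: Achebe, Castillo, Okonkwo, Osei, Okafor.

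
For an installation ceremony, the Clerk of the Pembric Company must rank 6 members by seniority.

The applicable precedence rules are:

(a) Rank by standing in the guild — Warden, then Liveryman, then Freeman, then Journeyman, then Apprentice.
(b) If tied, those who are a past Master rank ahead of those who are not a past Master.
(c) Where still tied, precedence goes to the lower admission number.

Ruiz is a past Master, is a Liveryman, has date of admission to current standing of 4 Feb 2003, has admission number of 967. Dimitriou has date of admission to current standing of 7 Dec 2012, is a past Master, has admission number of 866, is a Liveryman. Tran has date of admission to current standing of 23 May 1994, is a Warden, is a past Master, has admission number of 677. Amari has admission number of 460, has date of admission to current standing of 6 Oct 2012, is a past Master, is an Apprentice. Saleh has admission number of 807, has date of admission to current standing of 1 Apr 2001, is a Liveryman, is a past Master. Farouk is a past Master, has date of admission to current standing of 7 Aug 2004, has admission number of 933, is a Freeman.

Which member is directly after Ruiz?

By standing in the guild: Tran (Warden); then Saleh, Dimitriou and Ruiz (Liveryman); then Farouk (Freeman); then Amari (Apprentice).
Saleh, Dimitriou and Ruiz are each a past Master, so the next rule applies.
Among Saleh, Dimitriou and Ruiz, by admission number (lower first): Saleh (807) before Dimitriou (866) before Ruiz (967).
Order: Tran, Saleh, Dimitriou, Ruiz, Farouk, Amari.

Farouk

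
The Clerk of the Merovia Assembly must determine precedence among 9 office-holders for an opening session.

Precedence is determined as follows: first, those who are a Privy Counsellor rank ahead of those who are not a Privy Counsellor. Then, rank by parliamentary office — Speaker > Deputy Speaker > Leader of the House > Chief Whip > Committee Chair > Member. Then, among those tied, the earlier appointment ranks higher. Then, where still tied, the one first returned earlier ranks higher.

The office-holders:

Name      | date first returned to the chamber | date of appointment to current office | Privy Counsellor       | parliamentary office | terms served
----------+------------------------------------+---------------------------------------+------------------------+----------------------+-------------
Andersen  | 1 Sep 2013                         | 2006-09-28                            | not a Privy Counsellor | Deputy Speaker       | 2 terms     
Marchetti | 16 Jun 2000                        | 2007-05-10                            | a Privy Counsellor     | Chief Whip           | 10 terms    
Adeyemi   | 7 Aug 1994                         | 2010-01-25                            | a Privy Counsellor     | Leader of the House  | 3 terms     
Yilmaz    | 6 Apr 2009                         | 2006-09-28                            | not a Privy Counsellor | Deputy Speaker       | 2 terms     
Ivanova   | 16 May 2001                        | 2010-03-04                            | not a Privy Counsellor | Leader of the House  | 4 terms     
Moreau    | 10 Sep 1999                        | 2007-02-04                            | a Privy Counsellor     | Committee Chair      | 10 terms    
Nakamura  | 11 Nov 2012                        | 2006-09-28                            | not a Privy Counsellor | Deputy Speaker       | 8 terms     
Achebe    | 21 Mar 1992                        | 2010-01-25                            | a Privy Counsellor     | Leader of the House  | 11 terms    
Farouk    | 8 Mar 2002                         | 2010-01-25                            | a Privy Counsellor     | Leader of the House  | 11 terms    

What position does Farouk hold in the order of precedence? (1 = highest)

By the first rule: Achebe, Adeyemi, Farouk, Marchetti and Moreau (each a Privy Counsellor); then Yilmaz, Nakamura, Andersen and Ivanova (each not a Privy Counsellor).
Among Achebe, Adeyemi, Farouk, Marchetti and Moreau, by parliamentary office: Achebe, Adeyemi and Farouk (Leader of the House) before Marchetti (Chief Whip) before Moreau (Committee Chair).
Achebe, Adeyemi and Farouk all have date of appointment to current office 2010-01-25, so the next rule applies.
Among Achebe, Adeyemi and Farouk, by date first returned to the chamber (earlier first): Achebe (21 Mar 1992) before Adeyemi (7 Aug 1994) before Farouk (8 Mar 2002).
Among Yilmaz, Nakamura, Andersen and Ivanova, by parliamentary office: Yilmaz, Nakamura and Andersen (Deputy Speaker) before Ivanova (Leader of the House).
Yilmaz, Nakamura and Andersen all have date of appointment to current office 2006-09-28, so the next rule applies.
Among Yilmaz, Nakamura and Andersen, by date first returned to the chamber (earlier first): Yilmaz (6 Apr 2009) before Nakamura (11 Nov 2012) before Andersen (1 Sep 2013).
Order: Achebe, Adeyemi, Farouk, Marchetti, Moreau, Yilmaz, Nakamura, Andersen, Ivanova. So position 3.

3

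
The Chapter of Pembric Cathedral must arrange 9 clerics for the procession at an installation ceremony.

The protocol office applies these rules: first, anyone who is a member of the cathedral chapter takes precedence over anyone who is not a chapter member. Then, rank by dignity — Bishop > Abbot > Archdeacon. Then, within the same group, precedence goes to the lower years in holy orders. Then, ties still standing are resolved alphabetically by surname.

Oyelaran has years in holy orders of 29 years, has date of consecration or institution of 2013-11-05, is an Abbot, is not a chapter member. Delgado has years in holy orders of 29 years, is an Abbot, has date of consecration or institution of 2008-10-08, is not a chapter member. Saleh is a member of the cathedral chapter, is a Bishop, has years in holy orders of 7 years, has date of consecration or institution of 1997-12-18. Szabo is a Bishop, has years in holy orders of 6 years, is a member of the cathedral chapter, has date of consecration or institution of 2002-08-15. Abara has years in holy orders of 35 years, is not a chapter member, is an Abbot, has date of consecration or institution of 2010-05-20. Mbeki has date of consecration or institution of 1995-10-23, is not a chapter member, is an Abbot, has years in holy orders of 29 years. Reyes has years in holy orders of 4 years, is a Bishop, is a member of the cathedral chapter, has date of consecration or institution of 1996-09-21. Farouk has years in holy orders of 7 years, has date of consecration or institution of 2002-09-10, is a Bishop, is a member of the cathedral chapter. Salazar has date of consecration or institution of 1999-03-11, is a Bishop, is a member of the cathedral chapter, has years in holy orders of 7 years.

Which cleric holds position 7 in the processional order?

Mbeki

By the first rule: Reyes, Szabo, Farouk, Salazar and Saleh (each a member of the cathedral chapter); then Delgado, Mbeki, Oyelaran and Abara (each not a chapter member).
Reyes, Szabo, Farouk, Salazar and Saleh are each Bishop, so the next rule applies.
Among Reyes, Szabo, Farouk, Salazar and Saleh, by years in holy orders (lower first): Reyes (4 years) before Szabo (6 years) before Farouk, Salazar and Saleh (7 years).
Among Farouk, Salazar and Saleh, alphabetically by surname: Farouk before Salazar before Saleh.
Delgado, Mbeki, Oyelaran and Abara are each Abbot, so the next rule applies.
Among Delgado, Mbeki, Oyelaran and Abara, by years in holy orders (lower first): Delgado, Mbeki and Oyelaran (29 years) before Abara (35 years).
Among Delgado, Mbeki and Oyelaran, alphabetically by surname: Delgado before Mbeki before Oyelaran.
Order: Reyes, Szabo, Farouk, Salazar, Saleh, Delgado, Mbeki, Oyelaran, Abara.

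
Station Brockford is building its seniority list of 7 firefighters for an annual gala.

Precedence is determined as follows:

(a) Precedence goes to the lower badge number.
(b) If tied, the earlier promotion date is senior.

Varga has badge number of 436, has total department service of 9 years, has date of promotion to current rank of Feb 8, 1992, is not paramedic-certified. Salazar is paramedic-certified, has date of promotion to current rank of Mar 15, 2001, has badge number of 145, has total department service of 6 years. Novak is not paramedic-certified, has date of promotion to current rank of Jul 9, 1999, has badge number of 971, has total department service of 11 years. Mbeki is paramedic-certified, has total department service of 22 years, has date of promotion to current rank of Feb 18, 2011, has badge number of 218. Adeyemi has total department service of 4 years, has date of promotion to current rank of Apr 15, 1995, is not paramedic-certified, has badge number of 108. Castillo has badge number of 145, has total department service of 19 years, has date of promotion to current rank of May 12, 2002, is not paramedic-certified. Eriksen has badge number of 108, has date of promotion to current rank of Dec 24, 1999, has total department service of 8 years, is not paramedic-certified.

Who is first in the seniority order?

By badge number (lower first): Adeyemi and Eriksen (both 108); then Salazar and Castillo (both 145); then Mbeki (218); then Varga (436); then Novak (971).
Among Adeyemi and Eriksen, by date of promotion to current rank (earlier first): Adeyemi (Apr 15, 1995) before Eriksen (Dec 24, 1999).
Among Salazar and Castillo, by date of promotion to current rank (earlier first): Salazar (Mar 15, 2001) before Castillo (May 12, 2002).
Order: Adeyemi, Eriksen, Salazar, Castillo, Mbeki, Varga, Novak.

Adeyemi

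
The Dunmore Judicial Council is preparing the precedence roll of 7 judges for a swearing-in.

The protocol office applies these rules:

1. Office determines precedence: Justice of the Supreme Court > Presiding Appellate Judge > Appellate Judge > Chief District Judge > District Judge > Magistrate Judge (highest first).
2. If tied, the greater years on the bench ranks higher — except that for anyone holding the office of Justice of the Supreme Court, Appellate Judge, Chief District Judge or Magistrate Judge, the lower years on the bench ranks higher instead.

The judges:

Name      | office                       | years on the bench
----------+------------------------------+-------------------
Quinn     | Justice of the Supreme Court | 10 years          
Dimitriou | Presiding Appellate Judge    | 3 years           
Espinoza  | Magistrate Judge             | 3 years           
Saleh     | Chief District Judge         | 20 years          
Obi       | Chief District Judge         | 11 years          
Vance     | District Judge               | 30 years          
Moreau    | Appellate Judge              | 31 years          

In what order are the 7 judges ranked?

By office: Quinn (Justice of the Supreme Court); then Dimitriou (Presiding Appellate Judge); then Moreau (Appellate Judge); then Obi and Saleh (Chief District Judge); then Vance (District Judge); then Espinoza (Magistrate Judge).
Among Obi and Saleh, by years on the bench (lower first) (reversed rule for this group): Obi (11 years) before Saleh (20 years).
Full order: Quinn, Dimitriou, Moreau, Obi, Saleh, Vance, Espinoza.

Quinn, Dimitriou, Moreau, Obi, Saleh, Vance, Espinoza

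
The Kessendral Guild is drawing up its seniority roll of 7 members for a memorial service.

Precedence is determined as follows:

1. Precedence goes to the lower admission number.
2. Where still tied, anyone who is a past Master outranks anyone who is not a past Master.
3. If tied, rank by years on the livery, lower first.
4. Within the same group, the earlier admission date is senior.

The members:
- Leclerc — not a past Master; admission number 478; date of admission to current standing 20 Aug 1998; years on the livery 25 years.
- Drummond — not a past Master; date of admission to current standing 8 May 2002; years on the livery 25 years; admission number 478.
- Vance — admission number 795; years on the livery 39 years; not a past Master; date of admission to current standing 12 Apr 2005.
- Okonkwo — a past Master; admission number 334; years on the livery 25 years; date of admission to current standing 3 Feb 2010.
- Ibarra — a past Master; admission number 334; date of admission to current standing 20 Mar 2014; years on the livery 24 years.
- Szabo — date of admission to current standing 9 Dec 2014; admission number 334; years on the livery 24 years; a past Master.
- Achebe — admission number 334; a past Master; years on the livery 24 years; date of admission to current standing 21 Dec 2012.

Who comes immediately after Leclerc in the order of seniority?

Drummond

By admission number (lower first): Achebe, Ibarra, Szabo and Okonkwo (each 334); then Leclerc and Drummond (both 478); then Vance (795).
Achebe, Ibarra, Szabo and Okonkwo are each a past Master, so the next rule applies.
Among Achebe, Ibarra, Szabo and Okonkwo, by years on the livery (lower first): Achebe, Ibarra and Szabo (24 years) before Okonkwo (25 years).
Among Achebe, Ibarra and Szabo, by date of admission to current standing (earlier first): Achebe (21 Dec 2012) before Ibarra (20 Mar 2014) before Szabo (9 Dec 2014).
Leclerc and Drummond are each not a past Master, so the next rule applies.
Leclerc and Drummond both have years on the livery 25 years, so the next rule applies.
Among Leclerc and Drummond, by date of admission to current standing (earlier first): Leclerc (20 Aug 1998) before Drummond (8 May 2002).
Order: Achebe, Ibarra, Szabo, Okonkwo, Leclerc, Drummond, Vance.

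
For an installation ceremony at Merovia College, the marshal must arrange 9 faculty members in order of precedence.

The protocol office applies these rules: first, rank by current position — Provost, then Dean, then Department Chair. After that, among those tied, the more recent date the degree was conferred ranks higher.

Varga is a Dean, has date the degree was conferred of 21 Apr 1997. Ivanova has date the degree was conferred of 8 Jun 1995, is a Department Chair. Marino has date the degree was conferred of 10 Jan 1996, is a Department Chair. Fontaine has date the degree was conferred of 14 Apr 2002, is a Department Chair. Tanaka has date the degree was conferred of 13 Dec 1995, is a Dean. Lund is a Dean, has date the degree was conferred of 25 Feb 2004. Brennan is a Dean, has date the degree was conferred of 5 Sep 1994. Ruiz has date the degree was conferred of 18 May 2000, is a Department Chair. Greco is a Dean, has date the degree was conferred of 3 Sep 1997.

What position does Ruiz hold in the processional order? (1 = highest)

7

By current position: Lund, Greco, Varga, Tanaka and Brennan (Dean); then Fontaine, Ruiz, Marino and Ivanova (Department Chair).
Among Lund, Greco, Varga, Tanaka and Brennan, by date the degree was conferred (later first): Lund (25 Feb 2004) before Greco (3 Sep 1997) before Varga (21 Apr 1997) before Tanaka (13 Dec 1995) before Brennan (5 Sep 1994).
Among Fontaine, Ruiz, Marino and Ivanova, by date the degree was conferred (later first): Fontaine (14 Apr 2002) before Ruiz (18 May 2000) before Marino (10 Jan 1996) before Ivanova (8 Jun 1995).
Order: Lund, Greco, Varga, Tanaka, Brennan, Fontaine, Ruiz, Marino, Ivanova. So position 7.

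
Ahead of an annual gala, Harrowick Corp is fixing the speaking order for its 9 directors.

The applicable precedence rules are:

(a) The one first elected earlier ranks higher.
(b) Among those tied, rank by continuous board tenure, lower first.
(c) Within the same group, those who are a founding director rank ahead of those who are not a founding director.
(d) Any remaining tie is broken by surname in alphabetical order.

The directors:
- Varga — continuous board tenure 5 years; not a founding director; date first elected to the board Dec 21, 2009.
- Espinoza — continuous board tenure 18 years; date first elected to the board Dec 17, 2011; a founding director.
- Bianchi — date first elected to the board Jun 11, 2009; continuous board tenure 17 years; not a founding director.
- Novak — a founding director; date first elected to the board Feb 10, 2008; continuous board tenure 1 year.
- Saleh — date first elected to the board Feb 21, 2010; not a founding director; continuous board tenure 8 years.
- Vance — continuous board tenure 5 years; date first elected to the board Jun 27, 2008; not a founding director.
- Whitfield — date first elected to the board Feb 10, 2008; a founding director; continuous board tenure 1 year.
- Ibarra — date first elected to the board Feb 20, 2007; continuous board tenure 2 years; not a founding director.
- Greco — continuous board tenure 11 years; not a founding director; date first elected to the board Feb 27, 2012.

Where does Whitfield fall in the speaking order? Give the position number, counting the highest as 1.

By date first elected to the board (earlier first): Ibarra (Feb 20, 2007); then Novak and Whitfield (both Feb 10, 2008); then Vance (Jun 27, 2008); then Bianchi (Jun 11, 2009); then Varga (Dec 21, 2009); then Saleh (Feb 21, 2010); then Espinoza (Dec 17, 2011); then Greco (Feb 27, 2012).
Novak and Whitfield both have continuous board tenure 1 year, so the next rule applies.
Novak and Whitfield are each a founding director, so the next rule applies.
Among Novak and Whitfield, alphabetically by surname: Novak before Whitfield.
Order: Ibarra, Novak, Whitfield, Vance, Bianchi, Varga, Saleh, Espinoza, Greco. So position 3.

3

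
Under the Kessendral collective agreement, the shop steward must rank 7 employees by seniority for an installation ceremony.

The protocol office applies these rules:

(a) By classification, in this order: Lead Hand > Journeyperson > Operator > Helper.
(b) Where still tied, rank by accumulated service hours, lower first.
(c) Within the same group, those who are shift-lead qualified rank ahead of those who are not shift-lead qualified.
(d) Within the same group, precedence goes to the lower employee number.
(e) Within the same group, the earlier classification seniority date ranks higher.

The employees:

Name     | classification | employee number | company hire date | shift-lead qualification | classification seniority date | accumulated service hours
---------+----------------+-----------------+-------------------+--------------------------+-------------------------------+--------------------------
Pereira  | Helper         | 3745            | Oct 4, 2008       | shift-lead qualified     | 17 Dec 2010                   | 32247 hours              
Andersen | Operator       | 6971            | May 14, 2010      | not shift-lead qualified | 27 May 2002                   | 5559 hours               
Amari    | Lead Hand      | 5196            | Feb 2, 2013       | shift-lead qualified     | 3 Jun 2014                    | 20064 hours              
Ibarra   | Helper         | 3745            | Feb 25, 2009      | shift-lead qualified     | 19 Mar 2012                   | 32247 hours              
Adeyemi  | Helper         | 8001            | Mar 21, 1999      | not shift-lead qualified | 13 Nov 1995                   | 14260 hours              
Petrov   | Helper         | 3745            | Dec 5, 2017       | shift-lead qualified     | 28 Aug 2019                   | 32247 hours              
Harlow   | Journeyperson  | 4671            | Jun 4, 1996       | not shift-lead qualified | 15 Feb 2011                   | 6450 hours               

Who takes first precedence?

Amari

By classification: Amari (Lead Hand); then Harlow (Journeyperson); then Andersen (Operator); then Adeyemi, Pereira, Ibarra and Petrov (Helper).
Among Adeyemi, Pereira, Ibarra and Petrov, by accumulated service hours (lower first): Adeyemi (14260 hours) before Pereira, Ibarra and Petrov (32247 hours).
Pereira, Ibarra and Petrov are each shift-lead qualified, so the next rule applies.
Pereira, Ibarra and Petrov all have employee number 3745, so the next rule applies.
Among Pereira, Ibarra and Petrov, by classification seniority date (earlier first): Pereira (17 Dec 2010) before Ibarra (19 Mar 2012) before Petrov (28 Aug 2019).
Order: Amari, Harlow, Andersen, Adeyemi, Pereira, Ibarra, Petrov.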